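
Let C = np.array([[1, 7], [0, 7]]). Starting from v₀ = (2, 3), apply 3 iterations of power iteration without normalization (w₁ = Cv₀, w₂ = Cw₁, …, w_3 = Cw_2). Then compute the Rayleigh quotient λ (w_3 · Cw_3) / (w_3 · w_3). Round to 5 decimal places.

7.00432

w1 = Cv₀ = (1·2 + 7·3; 0·2 + 7·3) = (23, 21)
w2 = Cw1 = (1·23 + 7·21; 0·23 + 7·21) = (170, 147)
w3 = Cw2 = (1199, 1029)
Cw3 = (8402, 7203)
w3·Cw3 = 1199·8402 + 1029·7203 = 17485885; w3·w3 = 1199·1199 + 1029·1029 = 2496442
λ ≈ 17485885/2496442 = 7.00432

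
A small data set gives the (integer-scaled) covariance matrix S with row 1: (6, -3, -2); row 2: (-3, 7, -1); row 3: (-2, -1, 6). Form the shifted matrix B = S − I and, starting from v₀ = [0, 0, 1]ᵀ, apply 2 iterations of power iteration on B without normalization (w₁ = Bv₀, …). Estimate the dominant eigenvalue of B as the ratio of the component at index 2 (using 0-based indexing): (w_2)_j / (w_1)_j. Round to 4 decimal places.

B = S − I has rows (5, -3, -2); (-3, 6, -1); (-2, -1, 5)
w1 = Bv₀ = (5·0 + (-3)·0 + (-2)·1; (-3)·0 + 6·0 + (-1)·1; (-2)·0 + (-1)·0 + 5·1) = (-2, -1, 5)
w2 = Bw1 = (5·(-2) + (-3)·(-1) + (-2)·5; (-3)·(-2) + 6·(-1) + (-1)·5; (-2)·(-2) + (-1)·(-1) + 5·5) = (-17, -5, 30)
Ratio: 30/5 = 6.0000

6.0000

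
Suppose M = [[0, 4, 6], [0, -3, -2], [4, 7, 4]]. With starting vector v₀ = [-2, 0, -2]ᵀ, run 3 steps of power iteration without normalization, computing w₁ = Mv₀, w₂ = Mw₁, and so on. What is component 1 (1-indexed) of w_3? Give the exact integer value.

w1 = Mv₀ = (0·(-2) + 4·0 + 6·(-2); 0·(-2) + (-3)·0 + (-2)·(-2); 4·(-2) + 7·0 + 4·(-2)) = (-12, 4, -16)
w2 = Mw1 = (0·(-12) + 4·4 + 6·(-16); 0·(-12) + (-3)·4 + (-2)·(-16); 4·(-12) + 7·4 + 4·(-16)) = (-80, 20, -84)
w3 = Mw2 = (-424, 108, -516)
The requested component of w3 is -424.

-424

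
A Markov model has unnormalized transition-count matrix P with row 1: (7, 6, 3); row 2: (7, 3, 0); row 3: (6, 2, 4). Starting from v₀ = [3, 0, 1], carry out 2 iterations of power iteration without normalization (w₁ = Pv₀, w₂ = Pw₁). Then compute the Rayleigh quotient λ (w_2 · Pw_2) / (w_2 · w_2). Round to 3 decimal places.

w1 = Pv₀ = (24, 21, 22)
w2 = Pw1 = (360, 231, 274)
Pw2 = (4728, 3213, 3718)
w2·Pw2 = 360·4728 + 231·3213 + 274·3718 = 3463015; w2·w2 = 360·360 + 231·231 + 274·274 = 258037
λ ≈ 3463015/258037 = 13.421

λ ≈ 13.421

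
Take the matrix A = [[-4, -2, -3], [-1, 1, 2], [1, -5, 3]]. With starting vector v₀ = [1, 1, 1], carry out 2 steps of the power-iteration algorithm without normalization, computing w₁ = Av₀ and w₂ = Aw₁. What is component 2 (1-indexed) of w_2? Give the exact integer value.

9

w1 = Av₀ = ((-4)·1 + (-2)·1 + (-3)·1; (-1)·1 + 1·1 + 2·1; 1·1 + (-5)·1 + 3·1) = (-9, 2, -1)
w2 = Aw1 = ((-4)·(-9) + (-2)·2 + (-3)·(-1); (-1)·(-9) + 1·2 + 2·(-1); 1·(-9) + (-5)·2 + 3·(-1)) = (35, 9, -22)
The requested component of w2 is 9.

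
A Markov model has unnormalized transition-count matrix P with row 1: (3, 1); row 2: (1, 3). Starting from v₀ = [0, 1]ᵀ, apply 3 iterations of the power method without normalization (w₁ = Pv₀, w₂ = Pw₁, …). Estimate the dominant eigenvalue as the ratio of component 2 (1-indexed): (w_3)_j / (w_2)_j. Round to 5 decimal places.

3.60000

w1 = Pv₀ = (1, 3)
w2 = Pw1 = (6, 10)
w3 = Pw2 = (28, 36)
Ratio at component: 36 / 10 = 3.60000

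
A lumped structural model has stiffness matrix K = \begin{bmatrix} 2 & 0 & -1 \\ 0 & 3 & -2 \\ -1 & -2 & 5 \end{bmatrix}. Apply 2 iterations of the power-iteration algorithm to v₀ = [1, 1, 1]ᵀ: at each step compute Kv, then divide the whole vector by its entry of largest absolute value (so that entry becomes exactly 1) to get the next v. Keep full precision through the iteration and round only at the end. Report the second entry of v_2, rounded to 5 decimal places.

Kv0 = (1.000000, 1.000000, 2.000000); divide by 2.000000 → v1 = (0.500000, 0.500000, 1.000000)
Kv1 = (0.000000, -0.500000, 3.500000); divide by 3.500000 → v2 = (0.000000, -0.142857, 1.000000)
Requested entry of v2: -1/7 = -0.14286

-0.14286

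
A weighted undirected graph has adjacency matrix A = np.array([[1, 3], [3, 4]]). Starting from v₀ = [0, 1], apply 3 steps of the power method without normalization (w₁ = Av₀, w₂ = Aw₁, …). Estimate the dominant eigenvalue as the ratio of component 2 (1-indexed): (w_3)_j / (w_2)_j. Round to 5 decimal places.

λ ≈ 5.80000

w1 = Av₀ = (3, 4)
w2 = Aw1 = (15, 25)
w3 = Aw2 = (90, 145)
Ratio at component: 145 / 25 = 5.80000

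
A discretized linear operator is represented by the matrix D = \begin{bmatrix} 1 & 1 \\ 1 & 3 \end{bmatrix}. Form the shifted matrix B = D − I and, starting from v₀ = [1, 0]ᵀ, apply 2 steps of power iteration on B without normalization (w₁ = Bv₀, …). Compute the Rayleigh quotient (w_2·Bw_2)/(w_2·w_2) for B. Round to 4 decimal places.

μ ≈ 2.4000

B = D − I has rows (0, 1); (1, 2)
w1 = Bv₀ = (0·1 + 1·0; 1·1 + 2·0) = (0, 1)
w2 = Bw1 = (0·0 + 1·1; 1·0 + 2·1) = (1, 2)
Bw2 = (2, 5)
w2·Bw2 = 12; w2·w2 = 5; μ ≈ 12/5 = 2.4000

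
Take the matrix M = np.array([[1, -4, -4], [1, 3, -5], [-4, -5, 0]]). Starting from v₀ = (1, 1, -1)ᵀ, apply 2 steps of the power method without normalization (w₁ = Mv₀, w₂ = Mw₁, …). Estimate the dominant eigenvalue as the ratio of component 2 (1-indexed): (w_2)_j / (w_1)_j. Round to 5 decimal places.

8.11111

w1 = Mv₀ = (1·1 + (-4)·1 + (-4)·(-1); 1·1 + 3·1 + (-5)·(-1); (-4)·1 + (-5)·1 + 0·(-1)) = (1, 9, -9)
w2 = Mw1 = (1·1 + (-4)·9 + (-4)·(-9); 1·1 + 3·9 + (-5)·(-9); (-4)·1 + (-5)·9 + 0·(-9)) = (1, 73, -49)
Ratio at component: 73 / 9 = 8.11111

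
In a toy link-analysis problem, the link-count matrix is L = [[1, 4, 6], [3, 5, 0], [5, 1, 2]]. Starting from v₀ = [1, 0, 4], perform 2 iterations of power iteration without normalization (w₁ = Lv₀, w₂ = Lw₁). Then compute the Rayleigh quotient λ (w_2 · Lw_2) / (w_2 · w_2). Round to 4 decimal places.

w1 = Lv₀ = (1·1 + 4·0 + 6·4; 3·1 + 5·0 + 0·4; 5·1 + 1·0 + 2·4) = (25, 3, 13)
w2 = Lw1 = (1·25 + 4·3 + 6·13; 3·25 + 5·3 + 0·13; 5·25 + 1·3 + 2·13) = (115, 90, 154)
Lw2 = (1399, 795, 973)
w2·Lw2 = 115·1399 + 90·795 + 154·973 = 382277; w2·w2 = 115·115 + 90·90 + 154·154 = 45041
λ ≈ 382277/45041 = 8.4873

8.4873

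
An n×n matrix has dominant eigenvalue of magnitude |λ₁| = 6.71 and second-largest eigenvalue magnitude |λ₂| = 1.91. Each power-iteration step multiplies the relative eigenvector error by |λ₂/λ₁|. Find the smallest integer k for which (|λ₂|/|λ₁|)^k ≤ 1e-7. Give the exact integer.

13

|λ₂/λ₁| = 1.91/6.71 = 0.28465
Need k ≥ ln(1e-7) / ln(0.28465) = -16.1181 / -1.2565 ≈ 12.828
Smallest integer k satisfying the bound: 13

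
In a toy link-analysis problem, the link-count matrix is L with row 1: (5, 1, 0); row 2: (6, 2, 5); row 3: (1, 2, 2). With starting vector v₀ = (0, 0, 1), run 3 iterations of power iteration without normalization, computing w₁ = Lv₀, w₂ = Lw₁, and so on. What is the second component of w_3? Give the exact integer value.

140

w1 = Lv₀ = (0, 5, 2)
w2 = Lw1 = (5, 20, 14)
w3 = Lw2 = (45, 140, 73)
The requested component of w3 is 140.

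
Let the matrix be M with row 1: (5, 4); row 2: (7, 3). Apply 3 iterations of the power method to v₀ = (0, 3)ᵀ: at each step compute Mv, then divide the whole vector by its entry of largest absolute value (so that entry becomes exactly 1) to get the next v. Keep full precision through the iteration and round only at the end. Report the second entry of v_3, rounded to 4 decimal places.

Mv0 = (12.00000, 9.00000); divide by 12.00000 → v1 = (1.00000, 0.75000)
Mv1 = (8.00000, 9.25000); divide by 9.25000 → v2 = (0.86486, 1.00000)
Mv2 = (8.32432, 9.05405); divide by 9.05405 → v3 = (0.91940, 1.00000)
Requested entry of v3: 1005/1005 = 1.0000

1.0000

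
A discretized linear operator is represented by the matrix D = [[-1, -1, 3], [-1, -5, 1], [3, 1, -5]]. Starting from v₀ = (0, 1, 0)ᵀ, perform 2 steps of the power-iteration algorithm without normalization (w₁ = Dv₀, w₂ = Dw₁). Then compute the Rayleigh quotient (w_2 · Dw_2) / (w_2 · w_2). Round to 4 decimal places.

-6.5996

w1 = Dv₀ = ((-1)·0 + (-1)·1 + 3·0; (-1)·0 + (-5)·1 + 1·0; 3·0 + 1·1 + (-5)·0) = (-1, -5, 1)
w2 = Dw1 = ((-1)·(-1) + (-1)·(-5) + 3·1; (-1)·(-1) + (-5)·(-5) + 1·1; 3·(-1) + 1·(-5) + (-5)·1) = (9, 27, -13)
Dw2 = (-75, -157, 119)
w2·Dw2 = 9·(-75) + 27·(-157) + (-13)·119 = -6461; w2·w2 = 9·9 + 27·27 + (-13)·(-13) = 979
λ ≈ -6461/979 = -6.5996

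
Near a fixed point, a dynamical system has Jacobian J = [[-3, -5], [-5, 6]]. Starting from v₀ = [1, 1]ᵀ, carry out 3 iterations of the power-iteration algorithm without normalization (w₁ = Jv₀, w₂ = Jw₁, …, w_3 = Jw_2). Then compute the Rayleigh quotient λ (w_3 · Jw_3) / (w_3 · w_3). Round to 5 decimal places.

4.07304

w1 = Jv₀ = ((-3)·1 + (-5)·1; (-5)·1 + 6·1) = (-8, 1)
w2 = Jw1 = ((-3)·(-8) + (-5)·1; (-5)·(-8) + 6·1) = (19, 46)
w3 = Jw2 = (-287, 181)
Jw3 = (-44, 2521)
w3·Jw3 = (-287)·(-44) + 181·2521 = 468929; w3·w3 = (-287)·(-287) + 181·181 = 115130
λ ≈ 468929/115130 = 4.07304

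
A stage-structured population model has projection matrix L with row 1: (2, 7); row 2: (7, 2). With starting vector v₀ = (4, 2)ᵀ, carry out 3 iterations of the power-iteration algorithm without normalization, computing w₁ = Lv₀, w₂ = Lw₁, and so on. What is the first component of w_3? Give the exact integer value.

w1 = Lv₀ = (2·4 + 7·2; 7·4 + 2·2) = (22, 32)
w2 = Lw1 = (2·22 + 7·32; 7·22 + 2·32) = (268, 218)
w3 = Lw2 = (2062, 2312)
The requested component of w3 is 2062.

2062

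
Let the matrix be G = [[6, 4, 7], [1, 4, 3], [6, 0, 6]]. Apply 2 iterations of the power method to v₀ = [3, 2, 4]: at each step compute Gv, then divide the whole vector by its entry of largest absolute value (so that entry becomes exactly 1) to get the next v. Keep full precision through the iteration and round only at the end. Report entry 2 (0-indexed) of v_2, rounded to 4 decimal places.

Gv0 = (54.00000, 23.00000, 42.00000); divide by 54.00000 → v1 = (1.00000, 0.42593, 0.77778)
Gv1 = (13.14815, 5.03704, 10.66667); divide by 13.14815 → v2 = (1.00000, 0.38310, 0.81127)
Requested entry of v2: 576/710 = 0.8113

0.8113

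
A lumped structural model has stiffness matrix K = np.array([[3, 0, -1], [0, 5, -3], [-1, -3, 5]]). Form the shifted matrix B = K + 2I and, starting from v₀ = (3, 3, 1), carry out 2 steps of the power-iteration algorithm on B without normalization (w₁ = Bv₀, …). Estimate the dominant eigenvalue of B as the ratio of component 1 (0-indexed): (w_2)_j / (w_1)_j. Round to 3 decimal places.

μ ≈ 7.833

B = K + 2I has rows (5, 0, -1); (0, 7, -3); (-1, -3, 7)
w1 = Bv₀ = (5·3 + 0·3 + (-1)·1; 0·3 + 7·3 + (-3)·1; (-1)·3 + (-3)·3 + 7·1) = (14, 18, -5)
w2 = Bw1 = (5·14 + 0·18 + (-1)·(-5); 0·14 + 7·18 + (-3)·(-5); (-1)·14 + (-3)·18 + 7·(-5)) = (75, 141, -103)
Ratio: 141/18 = 7.833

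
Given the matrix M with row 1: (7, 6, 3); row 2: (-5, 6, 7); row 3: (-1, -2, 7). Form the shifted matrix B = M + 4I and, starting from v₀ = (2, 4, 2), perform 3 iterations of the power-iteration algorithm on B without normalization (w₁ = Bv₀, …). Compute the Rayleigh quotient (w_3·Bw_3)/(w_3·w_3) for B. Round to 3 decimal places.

B = M + 4I has rows (11, 6, 3); (-5, 10, 7); (-1, -2, 11)
w1 = Bv₀ = (11·2 + 6·4 + 3·2; (-5)·2 + 10·4 + 7·2; (-1)·2 + (-2)·4 + 11·2) = (52, 44, 12)
w2 = Bw1 = (11·52 + 6·44 + 3·12; (-5)·52 + 10·44 + 7·12; (-1)·52 + (-2)·44 + 11·12) = (872, 264, -8)
w3 = Bw2 = (11152, -1776, -1488)
Bw3 = (107552, -83936, -23968)
w3·Bw3 = 1384154624; w3·w3 = 129735424; μ ≈ 1384154624/129735424 = 10.669

μ ≈ 10.669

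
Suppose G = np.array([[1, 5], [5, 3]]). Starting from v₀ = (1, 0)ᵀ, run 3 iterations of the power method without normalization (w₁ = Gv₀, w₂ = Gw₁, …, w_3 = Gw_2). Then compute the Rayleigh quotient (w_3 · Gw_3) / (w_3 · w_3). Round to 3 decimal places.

w1 = Gv₀ = (1, 5)
w2 = Gw1 = (26, 20)
w3 = Gw2 = (126, 190)
Gw3 = (1076, 1200)
w3·Gw3 = 126·1076 + 190·1200 = 363576; w3·w3 = 126·126 + 190·190 = 51976
λ ≈ 363576/51976 = 6.995

6.995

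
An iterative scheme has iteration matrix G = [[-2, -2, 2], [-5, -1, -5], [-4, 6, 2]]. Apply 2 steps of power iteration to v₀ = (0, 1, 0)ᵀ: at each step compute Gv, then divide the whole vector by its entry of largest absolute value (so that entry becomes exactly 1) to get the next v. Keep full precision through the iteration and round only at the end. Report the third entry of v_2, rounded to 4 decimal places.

-0.7368

Gv0 = (-2.00000, -1.00000, 6.00000); divide by 6.00000 → v1 = (-0.33333, -0.16667, 1.00000)
Gv1 = (3.00000, -3.16667, 2.33333); divide by -3.16667 → v2 = (-0.94737, 1.00000, -0.73684)
Requested entry of v2: 14/-19 = -0.7368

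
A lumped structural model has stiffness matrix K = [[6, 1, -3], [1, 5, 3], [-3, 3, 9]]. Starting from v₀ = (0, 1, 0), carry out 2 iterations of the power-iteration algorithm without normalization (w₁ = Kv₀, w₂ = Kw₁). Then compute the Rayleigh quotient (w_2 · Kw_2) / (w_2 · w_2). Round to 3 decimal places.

10.073

w1 = Kv₀ = (6·0 + 1·1 + (-3)·0; 1·0 + 5·1 + 3·0; (-3)·0 + 3·1 + 9·0) = (1, 5, 3)
w2 = Kw1 = (6·1 + 1·5 + (-3)·3; 1·1 + 5·5 + 3·3; (-3)·1 + 3·5 + 9·3) = (2, 35, 39)
Kw2 = (-70, 294, 450)
w2·Kw2 = 2·(-70) + 35·294 + 39·450 = 27700; w2·w2 = 2·2 + 35·35 + 39·39 = 2750
λ ≈ 27700/2750 = 10.073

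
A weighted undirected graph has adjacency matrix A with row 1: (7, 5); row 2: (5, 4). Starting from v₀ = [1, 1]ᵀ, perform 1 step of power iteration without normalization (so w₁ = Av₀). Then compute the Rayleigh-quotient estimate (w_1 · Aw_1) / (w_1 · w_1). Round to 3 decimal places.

10.720

w1 = Av₀ = (7·1 + 5·1; 5·1 + 4·1) = (12, 9)
Aw1 = (129, 96)
w1·Aw1 = 12·129 + 9·96 = 2412; w1·w1 = 12·12 + 9·9 = 225
λ ≈ 2412/225 = 10.720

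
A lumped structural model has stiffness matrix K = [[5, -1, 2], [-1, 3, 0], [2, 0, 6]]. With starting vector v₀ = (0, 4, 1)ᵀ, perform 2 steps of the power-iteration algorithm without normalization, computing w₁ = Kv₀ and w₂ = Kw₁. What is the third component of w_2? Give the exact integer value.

32

w1 = Kv₀ = (-2, 12, 6)
w2 = Kw1 = (-10, 38, 32)
The requested component of w2 is 32.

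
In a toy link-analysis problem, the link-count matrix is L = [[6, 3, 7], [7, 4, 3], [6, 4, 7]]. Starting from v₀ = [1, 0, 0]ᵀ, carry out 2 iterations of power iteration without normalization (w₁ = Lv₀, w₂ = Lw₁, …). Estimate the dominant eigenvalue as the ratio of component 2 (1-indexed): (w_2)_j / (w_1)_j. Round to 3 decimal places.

12.571

w1 = Lv₀ = (6·1 + 3·0 + 7·0; 7·1 + 4·0 + 3·0; 6·1 + 4·0 + 7·0) = (6, 7, 6)
w2 = Lw1 = (6·6 + 3·7 + 7·6; 7·6 + 4·7 + 3·6; 6·6 + 4·7 + 7·6) = (99, 88, 106)
Ratio at component: 88 / 7 = 12.571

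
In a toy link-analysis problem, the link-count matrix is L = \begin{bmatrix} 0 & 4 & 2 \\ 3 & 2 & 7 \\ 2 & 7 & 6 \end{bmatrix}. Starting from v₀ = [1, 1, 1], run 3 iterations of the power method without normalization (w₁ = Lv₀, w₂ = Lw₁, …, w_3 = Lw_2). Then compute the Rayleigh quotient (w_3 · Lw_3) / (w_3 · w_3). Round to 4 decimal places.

12.3941

w1 = Lv₀ = (6, 12, 15)
w2 = Lw1 = (78, 147, 186)
w3 = Lw2 = (960, 1830, 2301)
Lw3 = (11922, 22647, 28536)
w3·Lw3 = 960·11922 + 1830·22647 + 2301·28536 = 118550466; w3·w3 = 960·960 + 1830·1830 + 2301·2301 = 9565101
λ ≈ 118550466/9565101 = 12.3941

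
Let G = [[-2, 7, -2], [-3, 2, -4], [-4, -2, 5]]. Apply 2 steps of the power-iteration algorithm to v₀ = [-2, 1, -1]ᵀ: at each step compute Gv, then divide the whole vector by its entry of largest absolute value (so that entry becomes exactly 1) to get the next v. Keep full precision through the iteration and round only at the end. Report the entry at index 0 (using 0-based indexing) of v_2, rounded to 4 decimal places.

-0.7887

Gv0 = (13.00000, 12.00000, 1.00000); divide by 13.00000 → v1 = (1.00000, 0.92308, 0.07692)
Gv1 = (4.30769, -1.46154, -5.46154); divide by -5.46154 → v2 = (-0.78873, 0.26761, 1.00000)
Requested entry of v2: 56/-71 = -0.7887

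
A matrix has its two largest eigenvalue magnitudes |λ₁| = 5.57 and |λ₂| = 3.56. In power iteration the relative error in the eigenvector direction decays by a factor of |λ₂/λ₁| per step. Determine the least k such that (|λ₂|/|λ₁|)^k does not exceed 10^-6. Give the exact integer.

|λ₂/λ₁| = 3.56/5.57 = 0.63914
Need k ≥ ln(10^-6) / ln(0.63914) = -13.8155 / -0.4476 ≈ 30.863
Smallest integer k satisfying the bound: 31

31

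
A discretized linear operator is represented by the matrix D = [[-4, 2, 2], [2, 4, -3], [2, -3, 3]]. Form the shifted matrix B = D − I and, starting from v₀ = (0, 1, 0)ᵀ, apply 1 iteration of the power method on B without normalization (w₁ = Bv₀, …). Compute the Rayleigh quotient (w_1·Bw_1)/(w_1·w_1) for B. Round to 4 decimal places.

B = D − I has rows (-5, 2, 2); (2, 3, -3); (2, -3, 2)
w1 = Bv₀ = ((-5)·0 + 2·1 + 2·0; 2·0 + 3·1 + (-3)·0; 2·0 + (-3)·1 + 2·0) = (2, 3, -3)
Bw1 = (-10, 22, -11)
w1·Bw1 = 79; w1·w1 = 22; μ ≈ 79/22 = 3.5909

μ ≈ 3.5909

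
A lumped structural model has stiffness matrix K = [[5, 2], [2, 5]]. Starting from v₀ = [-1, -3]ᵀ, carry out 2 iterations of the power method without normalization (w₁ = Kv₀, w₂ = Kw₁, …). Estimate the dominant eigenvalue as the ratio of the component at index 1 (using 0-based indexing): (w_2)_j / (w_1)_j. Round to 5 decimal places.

w1 = Kv₀ = (-11, -17)
w2 = Kw1 = (-89, -107)
Ratio at component: -107 / -17 = 6.29412

λ ≈ 6.29412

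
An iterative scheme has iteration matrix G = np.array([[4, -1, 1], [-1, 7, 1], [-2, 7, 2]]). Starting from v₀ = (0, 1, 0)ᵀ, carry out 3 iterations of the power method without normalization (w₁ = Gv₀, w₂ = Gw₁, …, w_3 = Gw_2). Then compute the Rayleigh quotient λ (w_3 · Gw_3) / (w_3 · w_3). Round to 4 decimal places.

w1 = Gv₀ = (4·0 + (-1)·1 + 1·0; (-1)·0 + 7·1 + 1·0; (-2)·0 + 7·1 + 2·0) = (-1, 7, 7)
w2 = Gw1 = (4·(-1) + (-1)·7 + 1·7; (-1)·(-1) + 7·7 + 1·7; (-2)·(-1) + 7·7 + 2·7) = (-4, 57, 65)
w3 = Gw2 = (-8, 468, 537)
Gw3 = (37, 3821, 4366)
w3·Gw3 = (-8)·37 + 468·3821 + 537·4366 = 4132474; w3·w3 = (-8)·(-8) + 468·468 + 537·537 = 507457
λ ≈ 4132474/507457 = 8.1435

8.1435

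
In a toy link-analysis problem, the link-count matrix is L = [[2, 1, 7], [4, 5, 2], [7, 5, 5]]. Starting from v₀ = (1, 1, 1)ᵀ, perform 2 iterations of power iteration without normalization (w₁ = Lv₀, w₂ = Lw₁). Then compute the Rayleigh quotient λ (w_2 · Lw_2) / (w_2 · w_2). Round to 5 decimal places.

λ ≈ 12.92734

w1 = Lv₀ = (2·1 + 1·1 + 7·1; 4·1 + 5·1 + 2·1; 7·1 + 5·1 + 5·1) = (10, 11, 17)
w2 = Lw1 = (2·10 + 1·11 + 7·17; 4·10 + 5·11 + 2·17; 7·10 + 5·11 + 5·17) = (150, 129, 210)
Lw2 = (1899, 1665, 2745)
w2·Lw2 = 150·1899 + 129·1665 + 210·2745 = 1076085; w2·w2 = 150·150 + 129·129 + 210·210 = 83241
λ ≈ 1076085/83241 = 12.92734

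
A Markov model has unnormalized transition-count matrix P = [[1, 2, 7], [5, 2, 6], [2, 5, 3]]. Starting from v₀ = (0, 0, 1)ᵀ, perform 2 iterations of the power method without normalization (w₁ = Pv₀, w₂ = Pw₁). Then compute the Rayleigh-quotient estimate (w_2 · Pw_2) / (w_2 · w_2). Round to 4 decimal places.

λ ≈ 10.8469

w1 = Pv₀ = (1·0 + 2·0 + 7·1; 5·0 + 2·0 + 6·1; 2·0 + 5·0 + 3·1) = (7, 6, 3)
w2 = Pw1 = (1·7 + 2·6 + 7·3; 5·7 + 2·6 + 6·3; 2·7 + 5·6 + 3·3) = (40, 65, 53)
Pw2 = (541, 648, 564)
w2·Pw2 = 40·541 + 65·648 + 53·564 = 93652; w2·w2 = 40·40 + 65·65 + 53·53 = 8634
λ ≈ 93652/8634 = 10.8469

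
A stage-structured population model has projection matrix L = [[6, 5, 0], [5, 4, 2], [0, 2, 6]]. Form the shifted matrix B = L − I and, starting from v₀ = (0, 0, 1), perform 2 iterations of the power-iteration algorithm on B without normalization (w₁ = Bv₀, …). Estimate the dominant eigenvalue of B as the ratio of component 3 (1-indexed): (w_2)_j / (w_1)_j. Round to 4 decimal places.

5.8000

B = L − I has rows (5, 5, 0); (5, 3, 2); (0, 2, 5)
w1 = Bv₀ = (0, 2, 5)
w2 = Bw1 = (10, 16, 29)
Ratio: 29/5 = 5.8000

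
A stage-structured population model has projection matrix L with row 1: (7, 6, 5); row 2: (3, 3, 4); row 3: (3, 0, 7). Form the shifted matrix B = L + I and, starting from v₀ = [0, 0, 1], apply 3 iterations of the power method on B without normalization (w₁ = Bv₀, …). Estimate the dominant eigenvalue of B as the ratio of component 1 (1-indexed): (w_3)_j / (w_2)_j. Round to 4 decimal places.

μ ≈ 15.4327

B = L + I has rows (8, 6, 5); (3, 4, 4); (3, 0, 8)
w1 = Bv₀ = (5, 4, 8)
w2 = Bw1 = (104, 63, 79)
w3 = Bw2 = (1605, 880, 944)
Ratio: 1605/104 = 15.4327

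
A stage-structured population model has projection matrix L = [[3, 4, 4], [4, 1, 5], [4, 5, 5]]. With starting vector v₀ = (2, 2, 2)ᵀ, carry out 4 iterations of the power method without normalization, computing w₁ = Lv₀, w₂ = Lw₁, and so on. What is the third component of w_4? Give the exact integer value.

46472

w1 = Lv₀ = (3·2 + 4·2 + 4·2; 4·2 + 1·2 + 5·2; 4·2 + 5·2 + 5·2) = (22, 20, 28)
w2 = Lw1 = (3·22 + 4·20 + 4·28; 4·22 + 1·20 + 5·28; 4·22 + 5·20 + 5·28) = (258, 248, 328)
w3 = Lw2 = (3078, 2920, 3912)
w4 = Lw3 = (36562, 34792, 46472)
The requested component of w4 is 46472.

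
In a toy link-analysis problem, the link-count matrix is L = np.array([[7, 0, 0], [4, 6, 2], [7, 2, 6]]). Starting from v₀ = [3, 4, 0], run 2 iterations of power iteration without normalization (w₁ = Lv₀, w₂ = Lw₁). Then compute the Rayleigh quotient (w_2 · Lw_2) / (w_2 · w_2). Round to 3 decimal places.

w1 = Lv₀ = (7·3 + 0·4 + 0·0; 4·3 + 6·4 + 2·0; 7·3 + 2·4 + 6·0) = (21, 36, 29)
w2 = Lw1 = (7·21 + 0·36 + 0·29; 4·21 + 6·36 + 2·29; 7·21 + 2·36 + 6·29) = (147, 358, 393)
Lw2 = (1029, 3522, 4103)
w2·Lw2 = 147·1029 + 358·3522 + 393·4103 = 3024618; w2·w2 = 147·147 + 358·358 + 393·393 = 304222
λ ≈ 3024618/304222 = 9.942

λ ≈ 9.942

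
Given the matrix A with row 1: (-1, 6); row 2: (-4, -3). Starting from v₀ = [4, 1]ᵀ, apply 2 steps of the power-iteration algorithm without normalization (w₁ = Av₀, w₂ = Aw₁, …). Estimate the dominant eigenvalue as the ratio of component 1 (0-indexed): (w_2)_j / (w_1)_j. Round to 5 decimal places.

w1 = Av₀ = (2, -19)
w2 = Aw1 = (-116, 49)
Ratio at component: 49 / -19 = -2.57895

λ ≈ -2.57895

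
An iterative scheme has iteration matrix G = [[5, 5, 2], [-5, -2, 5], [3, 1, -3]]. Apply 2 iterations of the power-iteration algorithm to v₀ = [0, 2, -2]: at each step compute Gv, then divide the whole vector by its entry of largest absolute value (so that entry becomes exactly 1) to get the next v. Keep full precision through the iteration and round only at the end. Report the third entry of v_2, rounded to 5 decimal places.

Gv0 = (6.000000, -14.000000, 8.000000); divide by -14.000000 → v1 = (-0.428571, 1.000000, -0.571429)
Gv1 = (1.714286, -2.714286, 1.428571); divide by -2.714286 → v2 = (-0.631579, 1.000000, -0.526316)
Requested entry of v2: -20/38 = -0.52632

-0.52632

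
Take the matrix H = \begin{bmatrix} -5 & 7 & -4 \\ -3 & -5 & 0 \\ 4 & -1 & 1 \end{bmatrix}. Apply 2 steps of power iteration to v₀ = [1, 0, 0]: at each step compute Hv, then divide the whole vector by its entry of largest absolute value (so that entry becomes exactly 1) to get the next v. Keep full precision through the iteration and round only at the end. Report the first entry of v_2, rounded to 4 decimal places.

-0.4000

Hv0 = (-5.00000, -3.00000, 4.00000); divide by -5.00000 → v1 = (1.00000, 0.60000, -0.80000)
Hv1 = (2.40000, -6.00000, 2.60000); divide by -6.00000 → v2 = (-0.40000, 1.00000, -0.43333)
Requested entry of v2: -12/30 = -0.4000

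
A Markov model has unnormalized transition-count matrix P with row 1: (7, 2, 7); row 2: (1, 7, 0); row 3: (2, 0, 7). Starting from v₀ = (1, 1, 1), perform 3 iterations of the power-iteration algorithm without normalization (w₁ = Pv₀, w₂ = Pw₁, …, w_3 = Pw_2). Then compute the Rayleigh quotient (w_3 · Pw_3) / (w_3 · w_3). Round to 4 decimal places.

w1 = Pv₀ = (7·1 + 2·1 + 7·1; 1·1 + 7·1 + 0·1; 2·1 + 0·1 + 7·1) = (16, 8, 9)
w2 = Pw1 = (7·16 + 2·8 + 7·9; 1·16 + 7·8 + 0·9; 2·16 + 0·8 + 7·9) = (191, 72, 95)
w3 = Pw2 = (2146, 695, 1047)
Pw3 = (23741, 7011, 11621)
w3·Pw3 = 2146·23741 + 695·7011 + 1047·11621 = 67988018; w3·w3 = 2146·2146 + 695·695 + 1047·1047 = 6184550
λ ≈ 67988018/6184550 = 10.9932

λ ≈ 10.9932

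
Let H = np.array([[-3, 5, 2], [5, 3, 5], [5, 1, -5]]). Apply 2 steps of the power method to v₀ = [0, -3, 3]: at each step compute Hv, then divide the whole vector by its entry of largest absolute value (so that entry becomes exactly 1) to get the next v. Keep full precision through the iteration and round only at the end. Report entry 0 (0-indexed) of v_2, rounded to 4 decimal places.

Hv0 = (-9.00000, 6.00000, -18.00000); divide by -18.00000 → v1 = (0.50000, -0.33333, 1.00000)
Hv1 = (-1.16667, 6.50000, -2.83333); divide by 6.50000 → v2 = (-0.17949, 1.00000, -0.43590)
Requested entry of v2: 21/-117 = -0.1795

-0.1795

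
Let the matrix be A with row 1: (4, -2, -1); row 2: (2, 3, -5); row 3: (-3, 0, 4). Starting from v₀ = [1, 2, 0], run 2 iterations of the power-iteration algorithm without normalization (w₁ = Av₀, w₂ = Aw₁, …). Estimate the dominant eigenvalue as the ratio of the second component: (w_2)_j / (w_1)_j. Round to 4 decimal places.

w1 = Av₀ = (0, 8, -3)
w2 = Aw1 = (-13, 39, -12)
Ratio at component: 39 / 8 = 4.8750

4.8750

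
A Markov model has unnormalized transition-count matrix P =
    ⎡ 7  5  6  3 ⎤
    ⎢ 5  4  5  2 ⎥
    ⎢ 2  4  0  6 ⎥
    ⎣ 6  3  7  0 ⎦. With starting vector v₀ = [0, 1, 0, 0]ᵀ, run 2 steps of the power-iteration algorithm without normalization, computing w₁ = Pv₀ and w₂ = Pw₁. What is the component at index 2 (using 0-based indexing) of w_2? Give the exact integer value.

44

w1 = Pv₀ = (5, 4, 4, 3)
w2 = Pw1 = (88, 67, 44, 70)
The requested component of w2 is 44.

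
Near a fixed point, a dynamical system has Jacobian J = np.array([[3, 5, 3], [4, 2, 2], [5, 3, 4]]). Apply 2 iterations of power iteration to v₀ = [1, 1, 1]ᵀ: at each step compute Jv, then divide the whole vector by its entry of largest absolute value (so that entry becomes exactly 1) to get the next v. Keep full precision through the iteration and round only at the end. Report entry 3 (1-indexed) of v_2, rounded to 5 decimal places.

Jv0 = (11.000000, 8.000000, 12.000000); divide by 12.000000 → v1 = (0.916667, 0.666667, 1.000000)
Jv1 = (9.083333, 7.000000, 10.583333); divide by 10.583333 → v2 = (0.858268, 0.661417, 1.000000)
Requested entry of v2: 127/127 = 1.00000

1.00000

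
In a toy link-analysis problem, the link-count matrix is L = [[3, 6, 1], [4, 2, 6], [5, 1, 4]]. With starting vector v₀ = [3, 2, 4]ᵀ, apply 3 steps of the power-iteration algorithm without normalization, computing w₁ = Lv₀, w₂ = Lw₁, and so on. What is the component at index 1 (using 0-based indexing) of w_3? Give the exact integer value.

w1 = Lv₀ = (3·3 + 6·2 + 1·4; 4·3 + 2·2 + 6·4; 5·3 + 1·2 + 4·4) = (25, 40, 33)
w2 = Lw1 = (3·25 + 6·40 + 1·33; 4·25 + 2·40 + 6·33; 5·25 + 1·40 + 4·33) = (348, 378, 297)
w3 = Lw2 = (3609, 3930, 3306)
The requested component of w3 is 3930.

3930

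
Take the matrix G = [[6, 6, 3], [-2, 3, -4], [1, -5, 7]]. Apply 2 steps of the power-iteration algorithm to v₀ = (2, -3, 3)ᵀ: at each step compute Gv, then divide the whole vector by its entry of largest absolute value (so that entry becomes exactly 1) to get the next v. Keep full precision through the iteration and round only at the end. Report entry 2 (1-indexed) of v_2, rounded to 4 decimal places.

-0.5914

Gv0 = (3.00000, -25.00000, 38.00000); divide by 38.00000 → v1 = (0.07895, -0.65789, 1.00000)
Gv1 = (-0.47368, -6.13158, 10.36842); divide by 10.36842 → v2 = (-0.04569, -0.59137, 1.00000)
Requested entry of v2: -233/394 = -0.5914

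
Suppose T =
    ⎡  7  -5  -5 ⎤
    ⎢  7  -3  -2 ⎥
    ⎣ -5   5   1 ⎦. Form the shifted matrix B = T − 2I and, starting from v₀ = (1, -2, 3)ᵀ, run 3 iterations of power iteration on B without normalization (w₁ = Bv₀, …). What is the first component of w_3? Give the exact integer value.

B = T − 2I has rows (5, -5, -5); (7, -5, -2); (-5, 5, -1)
w1 = Bv₀ = (5·1 + (-5)·(-2) + (-5)·3; 7·1 + (-5)·(-2) + (-2)·3; (-5)·1 + 5·(-2) + (-1)·3) = (0, 11, -18)
w2 = Bw1 = (5·0 + (-5)·11 + (-5)·(-18); 7·0 + (-5)·11 + (-2)·(-18); (-5)·0 + 5·11 + (-1)·(-18)) = (35, -19, 73)
w3 = Bw2 = (-95, 194, -343)
Requested component of w3: -95

-95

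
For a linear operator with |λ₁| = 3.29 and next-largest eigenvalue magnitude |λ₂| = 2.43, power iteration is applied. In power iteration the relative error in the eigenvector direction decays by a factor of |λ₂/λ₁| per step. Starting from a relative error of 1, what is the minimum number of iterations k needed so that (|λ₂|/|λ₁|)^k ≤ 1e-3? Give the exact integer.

23

|λ₂/λ₁| = 2.43/3.29 = 0.73860
Need k ≥ ln(1e-3) / ln(0.73860) = -6.9078 / -0.3030 ≈ 22.798
Smallest integer k satisfying the bound: 23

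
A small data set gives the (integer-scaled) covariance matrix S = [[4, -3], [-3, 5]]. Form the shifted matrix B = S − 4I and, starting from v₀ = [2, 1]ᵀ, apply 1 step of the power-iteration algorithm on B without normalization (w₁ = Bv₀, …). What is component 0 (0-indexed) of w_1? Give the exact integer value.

B = S − 4I has rows (0, -3); (-3, 1)
w1 = Bv₀ = (0·2 + (-3)·1; (-3)·2 + 1·1) = (-3, -5)
Requested component of w1: -3

-3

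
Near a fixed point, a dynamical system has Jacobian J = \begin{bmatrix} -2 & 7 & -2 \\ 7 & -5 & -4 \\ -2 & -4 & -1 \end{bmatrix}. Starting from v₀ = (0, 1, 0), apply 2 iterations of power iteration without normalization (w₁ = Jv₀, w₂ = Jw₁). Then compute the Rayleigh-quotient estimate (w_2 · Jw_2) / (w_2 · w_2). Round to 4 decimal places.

w1 = Jv₀ = ((-2)·0 + 7·1 + (-2)·0; 7·0 + (-5)·1 + (-4)·0; (-2)·0 + (-4)·1 + (-1)·0) = (7, -5, -4)
w2 = Jw1 = ((-2)·7 + 7·(-5) + (-2)·(-4); 7·7 + (-5)·(-5) + (-4)·(-4); (-2)·7 + (-4)·(-5) + (-1)·(-4)) = (-41, 90, 10)
Jw2 = (692, -777, -288)
w2·Jw2 = (-41)·692 + 90·(-777) + 10·(-288) = -101182; w2·w2 = (-41)·(-41) + 90·90 + 10·10 = 9881
λ ≈ -101182/9881 = -10.2401

-10.2401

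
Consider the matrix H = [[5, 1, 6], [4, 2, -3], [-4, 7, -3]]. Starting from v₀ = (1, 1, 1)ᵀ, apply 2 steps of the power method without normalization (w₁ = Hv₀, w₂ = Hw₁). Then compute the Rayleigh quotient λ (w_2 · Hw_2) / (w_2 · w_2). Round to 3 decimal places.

4.106

w1 = Hv₀ = (5·1 + 1·1 + 6·1; 4·1 + 2·1 + (-3)·1; (-4)·1 + 7·1 + (-3)·1) = (12, 3, 0)
w2 = Hw1 = (5·12 + 1·3 + 6·0; 4·12 + 2·3 + (-3)·0; (-4)·12 + 7·3 + (-3)·0) = (63, 54, -27)
Hw2 = (207, 441, 207)
w2·Hw2 = 63·207 + 54·441 + (-27)·207 = 31266; w2·w2 = 63·63 + 54·54 + (-27)·(-27) = 7614
λ ≈ 31266/7614 = 4.106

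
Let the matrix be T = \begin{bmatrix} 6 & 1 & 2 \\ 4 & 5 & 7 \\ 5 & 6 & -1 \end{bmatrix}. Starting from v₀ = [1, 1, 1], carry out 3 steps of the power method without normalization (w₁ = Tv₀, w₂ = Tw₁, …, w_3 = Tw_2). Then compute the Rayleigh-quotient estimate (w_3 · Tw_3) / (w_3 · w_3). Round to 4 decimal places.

w1 = Tv₀ = (6·1 + 1·1 + 2·1; 4·1 + 5·1 + 7·1; 5·1 + 6·1 + (-1)·1) = (9, 16, 10)
w2 = Tw1 = (6·9 + 1·16 + 2·10; 4·9 + 5·16 + 7·10; 5·9 + 6·16 + (-1)·10) = (90, 186, 131)
w3 = Tw2 = (988, 2207, 1435)
Tw3 = (11005, 25032, 16747)
w3·Tw3 = 988·11005 + 2207·25032 + 1435·16747 = 90150509; w3·w3 = 988·988 + 2207·2207 + 1435·1435 = 7906218
λ ≈ 90150509/7906218 = 11.4025

λ ≈ 11.4025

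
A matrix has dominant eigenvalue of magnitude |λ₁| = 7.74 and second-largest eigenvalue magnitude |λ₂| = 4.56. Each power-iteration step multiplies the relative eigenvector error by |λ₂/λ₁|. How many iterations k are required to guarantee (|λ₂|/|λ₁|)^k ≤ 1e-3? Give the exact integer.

|λ₂/λ₁| = 4.56/7.74 = 0.58915
Need k ≥ ln(1e-3) / ln(0.58915) = -6.9078 / -0.5291 ≈ 13.056
Smallest integer k satisfying the bound: 14

14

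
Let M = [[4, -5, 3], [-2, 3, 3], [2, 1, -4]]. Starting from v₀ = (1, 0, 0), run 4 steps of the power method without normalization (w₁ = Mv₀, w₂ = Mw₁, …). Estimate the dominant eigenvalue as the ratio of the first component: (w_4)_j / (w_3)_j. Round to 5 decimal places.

λ ≈ 8.08642

w1 = Mv₀ = (4, -2, 2)
w2 = Mw1 = (32, -8, -2)
w3 = Mw2 = (162, -94, 64)
w4 = Mw3 = (1310, -414, -26)
Ratio at component: 1310 / 162 = 8.08642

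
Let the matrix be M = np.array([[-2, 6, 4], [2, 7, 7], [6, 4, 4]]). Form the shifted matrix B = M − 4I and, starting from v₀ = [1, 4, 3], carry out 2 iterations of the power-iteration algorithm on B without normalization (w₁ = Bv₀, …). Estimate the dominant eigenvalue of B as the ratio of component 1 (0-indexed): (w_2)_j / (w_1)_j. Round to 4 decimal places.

μ ≈ 9.1143

B = M − 4I has rows (-6, 6, 4); (2, 3, 7); (6, 4, 0)
w1 = Bv₀ = (30, 35, 22)
w2 = Bw1 = (118, 319, 320)
Ratio: 319/35 = 9.1143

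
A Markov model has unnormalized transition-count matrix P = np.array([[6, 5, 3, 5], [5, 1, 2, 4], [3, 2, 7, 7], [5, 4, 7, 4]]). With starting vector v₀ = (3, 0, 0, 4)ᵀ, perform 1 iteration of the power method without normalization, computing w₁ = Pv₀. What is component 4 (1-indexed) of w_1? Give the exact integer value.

31

w1 = Pv₀ = (6·3 + 5·0 + 3·0 + 5·4; 5·3 + 1·0 + 2·0 + 4·4; 3·3 + 2·0 + 7·0 + 7·4; 5·3 + 4·0 + 7·0 + 4·4) = (38, 31, 37, 31)
The requested component of w1 is 31.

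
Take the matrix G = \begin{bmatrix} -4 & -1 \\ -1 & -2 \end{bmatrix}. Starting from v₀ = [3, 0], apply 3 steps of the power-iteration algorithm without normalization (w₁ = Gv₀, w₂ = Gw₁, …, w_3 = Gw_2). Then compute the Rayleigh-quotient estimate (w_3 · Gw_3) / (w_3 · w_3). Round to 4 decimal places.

w1 = Gv₀ = ((-4)·3 + (-1)·0; (-1)·3 + (-2)·0) = (-12, -3)
w2 = Gw1 = ((-4)·(-12) + (-1)·(-3); (-1)·(-12) + (-2)·(-3)) = (51, 18)
w3 = Gw2 = (-222, -87)
Gw3 = (975, 396)
w3·Gw3 = (-222)·975 + (-87)·396 = -250902; w3·w3 = (-222)·(-222) + (-87)·(-87) = 56853
λ ≈ -250902/56853 = -4.4132

-4.4132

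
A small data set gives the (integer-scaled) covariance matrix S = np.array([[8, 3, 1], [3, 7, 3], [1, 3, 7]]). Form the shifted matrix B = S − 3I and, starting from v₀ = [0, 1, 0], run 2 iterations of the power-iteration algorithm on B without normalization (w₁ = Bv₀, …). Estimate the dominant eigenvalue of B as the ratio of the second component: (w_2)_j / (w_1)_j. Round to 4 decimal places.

μ ≈ 8.5000

B = S − 3I has rows (5, 3, 1); (3, 4, 3); (1, 3, 4)
w1 = Bv₀ = (5·0 + 3·1 + 1·0; 3·0 + 4·1 + 3·0; 1·0 + 3·1 + 4·0) = (3, 4, 3)
w2 = Bw1 = (5·3 + 3·4 + 1·3; 3·3 + 4·4 + 3·3; 1·3 + 3·4 + 4·3) = (30, 34, 27)
Ratio: 34/4 = 8.5000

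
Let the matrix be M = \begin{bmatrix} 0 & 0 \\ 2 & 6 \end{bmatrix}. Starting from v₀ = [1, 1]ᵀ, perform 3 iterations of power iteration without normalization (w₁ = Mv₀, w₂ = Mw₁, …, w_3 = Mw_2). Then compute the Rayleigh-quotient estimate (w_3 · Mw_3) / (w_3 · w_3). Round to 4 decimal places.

w1 = Mv₀ = (0·1 + 0·1; 2·1 + 6·1) = (0, 8)
w2 = Mw1 = (0·0 + 0·8; 2·0 + 6·8) = (0, 48)
w3 = Mw2 = (0, 288)
Mw3 = (0, 1728)
w3·Mw3 = 0·0 + 288·1728 = 497664; w3·w3 = 0·0 + 288·288 = 82944
λ ≈ 497664/82944 = 6.0000

6.0000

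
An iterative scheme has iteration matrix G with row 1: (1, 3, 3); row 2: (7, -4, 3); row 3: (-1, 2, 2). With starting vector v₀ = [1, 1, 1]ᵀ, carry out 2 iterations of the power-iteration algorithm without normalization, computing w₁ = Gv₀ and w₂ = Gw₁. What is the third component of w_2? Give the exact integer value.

11

w1 = Gv₀ = (1·1 + 3·1 + 3·1; 7·1 + (-4)·1 + 3·1; (-1)·1 + 2·1 + 2·1) = (7, 6, 3)
w2 = Gw1 = (1·7 + 3·6 + 3·3; 7·7 + (-4)·6 + 3·3; (-1)·7 + 2·6 + 2·3) = (34, 34, 11)
The requested component of w2 is 11.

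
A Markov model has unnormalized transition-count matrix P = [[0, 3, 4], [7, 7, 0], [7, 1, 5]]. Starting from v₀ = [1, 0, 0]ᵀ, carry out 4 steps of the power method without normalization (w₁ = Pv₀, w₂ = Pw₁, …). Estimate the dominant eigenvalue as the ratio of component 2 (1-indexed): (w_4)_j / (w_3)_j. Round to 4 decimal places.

λ ≈ 10.2143

w1 = Pv₀ = (0, 7, 7)
w2 = Pw1 = (49, 49, 42)
w3 = Pw2 = (315, 686, 602)
w4 = Pw3 = (4466, 7007, 5901)
Ratio at component: 7007 / 686 = 10.2143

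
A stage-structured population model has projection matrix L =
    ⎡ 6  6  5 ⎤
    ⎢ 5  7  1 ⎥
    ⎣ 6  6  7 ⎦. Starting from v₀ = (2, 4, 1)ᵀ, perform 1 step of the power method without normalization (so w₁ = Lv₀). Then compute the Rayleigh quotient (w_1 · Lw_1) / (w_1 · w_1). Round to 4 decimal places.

w1 = Lv₀ = (6·2 + 6·4 + 5·1; 5·2 + 7·4 + 1·1; 6·2 + 6·4 + 7·1) = (41, 39, 43)
Lw1 = (695, 521, 781)
w1·Lw1 = 41·695 + 39·521 + 43·781 = 82397; w1·w1 = 41·41 + 39·39 + 43·43 = 5051
λ ≈ 82397/5051 = 16.3130

λ ≈ 16.3130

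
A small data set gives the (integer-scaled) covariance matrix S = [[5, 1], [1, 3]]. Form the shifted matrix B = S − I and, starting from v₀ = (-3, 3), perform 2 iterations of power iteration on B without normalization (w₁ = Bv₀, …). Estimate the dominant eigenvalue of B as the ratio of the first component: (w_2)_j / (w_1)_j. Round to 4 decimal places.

3.6667

B = S − I has rows (4, 1); (1, 2)
w1 = Bv₀ = (4·(-3) + 1·3; 1·(-3) + 2·3) = (-9, 3)
w2 = Bw1 = (4·(-9) + 1·3; 1·(-9) + 2·3) = (-33, -3)
Ratio: -33/-9 = 3.6667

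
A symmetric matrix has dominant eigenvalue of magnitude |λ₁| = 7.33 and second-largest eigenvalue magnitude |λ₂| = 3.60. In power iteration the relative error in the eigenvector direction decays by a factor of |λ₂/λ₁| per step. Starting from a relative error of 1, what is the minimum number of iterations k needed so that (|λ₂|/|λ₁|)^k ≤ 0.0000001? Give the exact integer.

23

|λ₂/λ₁| = 3.60/7.33 = 0.49113
Need k ≥ ln(0.0000001) / ln(0.49113) = -16.1181 / -0.7110 ≈ 22.668
Smallest integer k satisfying the bound: 23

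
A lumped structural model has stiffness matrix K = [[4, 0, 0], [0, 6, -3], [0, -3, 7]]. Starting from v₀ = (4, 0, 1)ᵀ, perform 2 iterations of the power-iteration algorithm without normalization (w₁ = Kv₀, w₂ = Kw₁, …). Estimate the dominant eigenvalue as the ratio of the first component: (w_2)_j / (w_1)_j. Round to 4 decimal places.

w1 = Kv₀ = (4·4 + 0·0 + 0·1; 0·4 + 6·0 + (-3)·1; 0·4 + (-3)·0 + 7·1) = (16, -3, 7)
w2 = Kw1 = (4·16 + 0·(-3) + 0·7; 0·16 + 6·(-3) + (-3)·7; 0·16 + (-3)·(-3) + 7·7) = (64, -39, 58)
Ratio at component: 64 / 16 = 4.0000

λ ≈ 4.0000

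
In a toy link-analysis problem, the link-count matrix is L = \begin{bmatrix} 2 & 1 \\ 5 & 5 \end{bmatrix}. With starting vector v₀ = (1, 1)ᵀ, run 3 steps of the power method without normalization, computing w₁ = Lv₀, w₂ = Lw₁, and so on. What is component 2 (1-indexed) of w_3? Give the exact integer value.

w1 = Lv₀ = (2·1 + 1·1; 5·1 + 5·1) = (3, 10)
w2 = Lw1 = (2·3 + 1·10; 5·3 + 5·10) = (16, 65)
w3 = Lw2 = (97, 405)
The requested component of w3 is 405.

405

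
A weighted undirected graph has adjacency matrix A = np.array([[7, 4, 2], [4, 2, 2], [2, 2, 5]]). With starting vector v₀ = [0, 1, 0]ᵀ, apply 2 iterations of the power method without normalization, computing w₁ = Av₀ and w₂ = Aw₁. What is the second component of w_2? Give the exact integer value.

24

w1 = Av₀ = (7·0 + 4·1 + 2·0; 4·0 + 2·1 + 2·0; 2·0 + 2·1 + 5·0) = (4, 2, 2)
w2 = Aw1 = (7·4 + 4·2 + 2·2; 4·4 + 2·2 + 2·2; 2·4 + 2·2 + 5·2) = (40, 24, 22)
The requested component of w2 is 24.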